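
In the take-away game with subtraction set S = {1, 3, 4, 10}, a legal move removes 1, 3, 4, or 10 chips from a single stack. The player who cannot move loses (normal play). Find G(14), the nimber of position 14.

n :  0  1  2  3  4  5  6  7  8  9 10 11 12 13 14
G :  0  1  0  1  2  3  2  0  1  0  1  2  3  2  0

0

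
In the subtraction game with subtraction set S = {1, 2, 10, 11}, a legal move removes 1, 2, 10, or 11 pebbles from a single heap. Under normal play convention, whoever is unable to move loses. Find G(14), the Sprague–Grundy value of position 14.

2

G(0) = 0
G(1) = mex{0} = 1
G(2) = mex{1,0} = 2
G(3) = mex{2,1} = 0
G(4) = mex{0,2} = 1
G(5) = mex{1,0} = 2
G(6) = mex{2,1} = 0
G(7) = mex{0,2} = 1
G(8) = mex{1,0} = 2
G(9) = mex{2,1} = 0
G(10) = mex{0,2,0} = 1
G(11) = mex{1,0,1,0} = 2
G(12) = mex{2,1,2,1} = 0
G(13) = mex{0,2,0,2} = 1
G(14) = mex{1,0,1,0} = 2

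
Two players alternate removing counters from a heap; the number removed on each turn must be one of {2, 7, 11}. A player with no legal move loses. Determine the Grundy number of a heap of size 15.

n :  0  1  2  3  4  5  6  7  8  9 10 11 12 13 14 15
G :  0  0  1  1  0  0  1  1  2  0  0  1  1  0  0  1

1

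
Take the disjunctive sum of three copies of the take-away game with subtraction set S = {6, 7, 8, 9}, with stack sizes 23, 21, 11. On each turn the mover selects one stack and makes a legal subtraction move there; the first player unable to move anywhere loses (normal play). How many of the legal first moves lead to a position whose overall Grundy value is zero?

All stacks use S = {6, 7, 8, 9}:
n :  0  1  2  3  4  5  6  7  8  9 10 11 12 13 14 15 16 17 18 19 20 21 22 23
G :  0  0  0  0  0  0  1  1  1  1  1  1  2  2  2  0  0  0  0  0  0  1  1  1
Stack A: G(23) = 1.
Stack B: G(21) = 1.
Stack C: G(11) = 1.
Combined Grundy value = 1 ⊕ 1 ⊕ 1 = 1.
A winning move leaves total XOR = 0, i.e. changes one component's Grundy value g to g ⊕ X where X is the current total.
Stack A: need g' = 1⊕1 = 0. Options: 23−6→G=0, 23−7→G=0, 23−8→G=0, 23−9→G=2. Hits: 3.
Stack B: need g' = 1⊕1 = 0. Options: 21−6→G=0, 21−7→G=2, 21−8→G=2, 21−9→G=2. Hits: 1.
Stack C: need g' = 1⊕1 = 0. Options: 11−6→G=0, 11−7→G=0, 11−8→G=0, 11−9→G=0. Hits: 4.

8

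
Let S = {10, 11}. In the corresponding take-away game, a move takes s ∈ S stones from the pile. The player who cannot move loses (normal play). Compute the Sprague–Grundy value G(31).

G(0) = 0
G(1) = mex{} = 0
G(2) = mex{} = 0
G(3) = mex{} = 0
G(4) = mex{} = 0
G(5) = mex{} = 0
G(6) = mex{} = 0
G(7) = mex{} = 0
G(8) = mex{} = 0
G(9) = mex{} = 0
G(10) = mex{0} = 1
G(11) = mex{0,0} = 1
G(12) = mex{0,0} = 1
G(13) = mex{0,0} = 1
G(14) = mex{0,0} = 1
G(15) = mex{0,0} = 1
G(16) = mex{0,0} = 1
G(17) = mex{0,0} = 1
G(18) = mex{0,0} = 1
G(19) = mex{0,0} = 1
G(20) = mex{1,0} = 2
G(21) = mex{1,1} = 0
G(22) = mex{1,1} = 0
G(23) = mex{1,1} = 0
G(24) = mex{1,1} = 0
G(25) = mex{1,1} = 0
G(26) = mex{1,1} = 0
G(27) = mex{1,1} = 0
G(28) = mex{1,1} = 0
G(29) = mex{1,1} = 0
G(30) = mex{2,1} = 0
G(31) = mex{0,2} = 1

1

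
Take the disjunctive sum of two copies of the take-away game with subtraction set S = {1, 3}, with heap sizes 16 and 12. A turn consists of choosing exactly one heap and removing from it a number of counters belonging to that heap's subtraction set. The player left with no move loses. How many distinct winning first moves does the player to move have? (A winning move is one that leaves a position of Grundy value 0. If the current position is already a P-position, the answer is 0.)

All heaps use S = {1, 3}:
n :  0  1  2  3  4  5  6  7  8  9 10 11 12 13 14 15 16
G :  0  1  0  1  0  1  0  1  0  1  0  1  0  1  0  1  0
Heap A: G(16) = 0.
Heap B: G(12) = 0.
Combined Grundy value = 0 ⊕ 0 = 0.
A winning move leaves total XOR = 0, i.e. changes one component's Grundy value g to g ⊕ X where X is the current total.
Heap A: target g' = 0⊕0 = 0, but every legal move changes the Grundy value (mex property), so 0 moves.
Heap B: target g' = 0⊕0 = 0, but every legal move changes the Grundy value (mex property), so 0 moves.

0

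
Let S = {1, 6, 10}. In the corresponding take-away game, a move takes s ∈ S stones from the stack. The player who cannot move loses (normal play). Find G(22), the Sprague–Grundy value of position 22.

2

n :  0  1  2  3  4  5  6  7  8  9 10 11 12 13 14 15 16 17 18 19 20 21 22
G :  0  1  0  1  0  1  2  0  1  0  1  0  1  2  3  2  0  1  0  1  0  1  2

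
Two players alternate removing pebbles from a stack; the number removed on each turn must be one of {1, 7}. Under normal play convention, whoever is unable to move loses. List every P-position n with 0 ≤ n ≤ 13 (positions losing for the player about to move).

n :  0  1  2  3  4  5  6  7  8  9 10 11 12 13
G :  0  1  0  1  0  1  0  1  0  1  0  1  0  1
P-positions are exactly the n with G(n) = 0.

0, 2, 4, 6, 8, 10, 12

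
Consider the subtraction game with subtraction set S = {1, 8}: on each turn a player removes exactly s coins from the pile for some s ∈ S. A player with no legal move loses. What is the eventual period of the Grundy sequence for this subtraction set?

G(0) = 0
G(1) = mex{0} = 1
G(2) = mex{1} = 0
G(3) = mex{0} = 1
G(4) = mex{1} = 0
G(5) = mex{0} = 1
G(6) = mex{1} = 0
G(7) = mex{0} = 1
G(8) = mex{1,0} = 2
G(9) = mex{2,1} = 0
G(10) = mex{0,0} = 1
G(11) = mex{1,1} = 0
G(12) = mex{0,0} = 1
G(13) = mex{1,1} = 0
G(14) = mex{0,0} = 1
G(15) = mex{1,1} = 0
G(16) = mex{0,2} = 1
G(17) = mex{1,0} = 2
G(18) = mex{2,1} = 0
G(19) = mex{0,0} = 1
G(n+9) = G(n) holds for n = 0,…,7 (a full window of length max(S) = 8), so the sequence is purely periodic with period 9.

9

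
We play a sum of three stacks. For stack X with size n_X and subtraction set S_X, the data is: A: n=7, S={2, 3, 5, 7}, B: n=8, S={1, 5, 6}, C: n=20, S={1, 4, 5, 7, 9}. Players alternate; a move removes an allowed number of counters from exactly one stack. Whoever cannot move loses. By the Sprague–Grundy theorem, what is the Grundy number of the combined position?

3

Stack A, S = {2, 3, 5, 7}:
G(0) = 0
G(1) = mex{} = 0
G(2) = mex{0} = 1
G(3) = mex{0,0} = 1
G(4) = mex{1,0} = 2
G(5) = mex{1,1,0} = 2
G(6) = mex{2,1,0} = 3
G(7) = mex{2,2,1,0} = 3
G_A(7) = 3.
Stack B, S = {1, 5, 6}:
G(0) = 0
G(1) = mex{0} = 1
G(2) = mex{1} = 0
G(3) = mex{0} = 1
G(4) = mex{1} = 0
G(5) = mex{0,0} = 1
G(6) = mex{1,1,0} = 2
G(7) = mex{2,0,1} = 3
G(8) = mex{3,1,0} = 2
G_B(8) = 2.
Stack C, S = {1, 4, 5, 7, 9}:
G(0) = 0
G(1) = mex{0} = 1
G(2) = mex{1} = 0
G(3) = mex{0} = 1
G(4) = mex{1,0} = 2
G(5) = mex{2,1,0} = 3
G(6) = mex{3,0,1} = 2
G(7) = mex{2,1,0,0} = 3
G(8) = mex{3,2,1,1} = 0
G(9) = mex{0,3,2,0,0} = 1
G(10) = mex{1,2,3,1,1} = 0
G(11) = mex{0,3,2,2,0} = 1
G(12) = mex{1,0,3,3,1} = 2
G(13) = mex{2,1,0,2,2} = 3
G(14) = mex{3,0,1,3,3} = 2
G(15) = mex{2,1,0,0,2} = 3
G(16) = mex{3,2,1,1,3} = 0
G(17) = mex{0,3,2,0,0} = 1
G(18) = mex{1,2,3,1,1} = 0
G(19) = mex{0,3,2,2,0} = 1
G(20) = mex{1,0,3,3,1} = 2
G_C(20) = 2.
Combined Grundy value = 3 ⊕ 2 ⊕ 2 = 3.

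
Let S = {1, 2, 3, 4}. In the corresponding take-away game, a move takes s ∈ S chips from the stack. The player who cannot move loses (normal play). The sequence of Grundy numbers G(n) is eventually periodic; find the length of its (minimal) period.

n :  0  1  2  3  4  5  6  7  8  9 10 11 12 13 14
G :  0  1  2  3  4  0  1  2  3  4  0  1  2  3  4
G(n+5) = G(n) holds for n = 0,…,3 (a full window of length max(S) = 4), so the sequence is purely periodic with period 5.

5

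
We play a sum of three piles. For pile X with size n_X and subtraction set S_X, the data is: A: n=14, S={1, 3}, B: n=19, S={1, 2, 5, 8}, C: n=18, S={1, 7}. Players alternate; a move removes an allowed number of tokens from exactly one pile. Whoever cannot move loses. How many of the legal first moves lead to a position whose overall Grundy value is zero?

Pile A, S = {1, 3}:
G(0) = 0
G(1) = mex{0} = 1
G(2) = mex{1} = 0
G(3) = mex{0,0} = 1
G(4) = mex{1,1} = 0
G(5) = mex{0,0} = 1
G(6) = mex{1,1} = 0
G(7) = mex{0,0} = 1
G(8) = mex{1,1} = 0
G(9) = mex{0,0} = 1
G(10) = mex{1,1} = 0
G(11) = mex{0,0} = 1
G(12) = mex{1,1} = 0
G(13) = mex{0,0} = 1
G(14) = mex{1,1} = 0
G_A(14) = 0.
Pile B, S = {1, 2, 5, 8}:
n :  0  1  2  3  4  5  6  7  8  9 10 11 12 13 14 15 16 17 18 19
G :  0  1  2  0  1  2  0  1  2  0  1  2  0  1  2  0  1  2  0  1
G_B(19) = 1.
Pile C, S = {1, 7}:
n :  0  1  2  3  4  5  6  7  8  9 10 11 12 13 14 15 16 17 18
G :  0  1  0  1  0  1  0  1  0  1  0  1  0  1  0  1  0  1  0
G_C(18) = 0.
Combined Grundy value = 0 ⊕ 1 ⊕ 0 = 1.
A winning move leaves total XOR = 0, i.e. changes one component's Grundy value g to g ⊕ X where X is the current total.
Pile A: need g' = 0⊕1 = 1. Options: 14−1→G=1, 14−3→G=1. Hits: 2.
Pile B: need g' = 1⊕1 = 0. Options: 19−1→G=0, 19−2→G=2, 19−5→G=2, 19−8→G=2. Hits: 1.
Pile C: need g' = 0⊕1 = 1. Options: 18−1→G=1, 18−7→G=1. Hits: 2.

5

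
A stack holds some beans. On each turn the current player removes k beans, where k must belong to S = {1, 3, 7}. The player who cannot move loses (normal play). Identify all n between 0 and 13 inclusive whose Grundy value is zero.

0, 2, 4, 6, 8, 10, 12

G(0) = 0
G(1) = mex{0} = 1
G(2) = mex{1} = 0
G(3) = mex{0,0} = 1
G(4) = mex{1,1} = 0
G(5) = mex{0,0} = 1
G(6) = mex{1,1} = 0
G(7) = mex{0,0,0} = 1
G(8) = mex{1,1,1} = 0
G(9) = mex{0,0,0} = 1
G(10) = mex{1,1,1} = 0
G(11) = mex{0,0,0} = 1
G(12) = mex{1,1,1} = 0
G(13) = mex{0,0,0} = 1
P-positions are exactly the n with G(n) = 0.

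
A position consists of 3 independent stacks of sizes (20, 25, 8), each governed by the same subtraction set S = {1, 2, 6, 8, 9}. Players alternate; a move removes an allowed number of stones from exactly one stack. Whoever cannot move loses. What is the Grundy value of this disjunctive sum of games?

All stacks use S = {1, 2, 6, 8, 9}:
n :  0  1  2  3  4  5  6  7  8  9 10 11 12 13 14 15 16 17 18 19 20 21 22 23 24 25
G :  0  1  2  0  1  2  3  0  1  2  0  1  2  3  0  1  2  0  1  2  3  0  1  2  0  1
Stack A: G(20) = 3.
Stack B: G(25) = 1.
Stack C: G(8) = 1.
Combined Grundy value = 3 ⊕ 1 ⊕ 1 = 3.

3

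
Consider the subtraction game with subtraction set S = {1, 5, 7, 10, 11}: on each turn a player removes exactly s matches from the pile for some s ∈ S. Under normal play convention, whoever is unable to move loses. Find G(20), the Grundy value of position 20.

n :  0  1  2  3  4  5  6  7  8  9 10 11 12 13 14 15 16 17 18 19 20
G :  0  1  0  1  0  1  0  1  0  1  2  3  2  3  2  3  2  3  2  3  0

0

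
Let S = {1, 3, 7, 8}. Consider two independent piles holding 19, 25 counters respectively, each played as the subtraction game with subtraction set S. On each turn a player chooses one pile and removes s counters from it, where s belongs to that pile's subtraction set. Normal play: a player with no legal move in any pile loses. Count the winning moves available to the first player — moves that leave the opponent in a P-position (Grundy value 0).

2

All piles use S = {1, 3, 7, 8}:
n :  0  1  2  3  4  5  6  7  8  9 10 11 12 13 14 15 16 17 18 19 20 21 22 23 24 25
G :  0  1  0  1  0  1  0  1  2  3  2  3  2  3  2  0  1  0  1  0  1  0  1  2  3  2
Pile A: G(19) = 0.
Pile B: G(25) = 2.
Combined Grundy value = 0 ⊕ 2 = 2.
A winning move leaves total XOR = 0, i.e. changes one component's Grundy value g to g ⊕ X where X is the current total.
Pile A: need g' = 0⊕2 = 2. Options: 19−1→G=1, 19−3→G=1, 19−7→G=2, 19−8→G=3. Hits: 1.
Pile B: need g' = 2⊕2 = 0. Options: 25−1→G=3, 25−3→G=1, 25−7→G=1, 25−8→G=0. Hits: 1.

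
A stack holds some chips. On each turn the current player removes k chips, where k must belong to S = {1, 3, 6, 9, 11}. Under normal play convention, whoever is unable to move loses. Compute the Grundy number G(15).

1

n :  0  1  2  3  4  5  6  7  8  9 10 11 12 13 14 15
G :  0  1  0  1  0  1  2  3  2  3  2  3  0  1  0  1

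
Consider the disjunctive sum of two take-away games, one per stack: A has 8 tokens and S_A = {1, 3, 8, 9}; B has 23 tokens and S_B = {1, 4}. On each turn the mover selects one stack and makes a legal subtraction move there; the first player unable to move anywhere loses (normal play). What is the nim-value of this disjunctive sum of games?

Stack A, S = {1, 3, 8, 9}:
n : 0 1 2 3 4 5 6 7 8
G : 0 1 0 1 0 1 0 1 2
G_A(8) = 2.
Stack B, S = {1, 4}:
G(0) = 0
G(1) = mex{0} = 1
G(2) = mex{1} = 0
G(3) = mex{0} = 1
G(4) = mex{1,0} = 2
G(5) = mex{2,1} = 0
G(6) = mex{0,0} = 1
G(7) = mex{1,1} = 0
G(8) = mex{0,2} = 1
G(9) = mex{1,0} = 2
G(10) = mex{2,1} = 0
G(11) = mex{0,0} = 1
G(12) = mex{1,1} = 0
G(13) = mex{0,2} = 1
G(14) = mex{1,0} = 2
G(15) = mex{2,1} = 0
G(16) = mex{0,0} = 1
G(17) = mex{1,1} = 0
G(18) = mex{0,2} = 1
G(19) = mex{1,0} = 2
G(20) = mex{2,1} = 0
G(21) = mex{0,0} = 1
G(22) = mex{1,1} = 0
G(23) = mex{0,2} = 1
G_B(23) = 1.
Combined Grundy value = 2 ⊕ 1 = 3.

3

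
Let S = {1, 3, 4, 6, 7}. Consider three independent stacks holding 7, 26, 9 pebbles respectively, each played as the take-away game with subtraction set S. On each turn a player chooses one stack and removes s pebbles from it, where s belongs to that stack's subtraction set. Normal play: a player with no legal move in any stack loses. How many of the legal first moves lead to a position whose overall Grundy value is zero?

1

All stacks use S = {1, 3, 4, 6, 7}:
n :  0  1  2  3  4  5  6  7  8  9 10 11 12 13 14 15 16 17 18 19 20 21 22 23 24 25 26
G :  0  1  0  1  2  3  2  3  4  5  0  1  0  1  2  3  2  3  4  5  0  1  0  1  2  3  2
Stack A: G(7) = 3.
Stack B: G(26) = 2.
Stack C: G(9) = 5.
Combined Grundy value = 3 ⊕ 2 ⊕ 5 = 4.
A winning move leaves total XOR = 0, i.e. changes one component's Grundy value g to g ⊕ X where X is the current total.
Stack A: need g' = 3⊕4 = 7. Options: 7−1→G=2, 7−3→G=2, 7−4→G=1, 7−6→G=1, 7−7→G=0. Hits: 0.
Stack B: need g' = 2⊕4 = 6. Options: 26−1→G=3, 26−3→G=1, 26−4→G=0, 26−6→G=0, 26−7→G=5. Hits: 0.
Stack C: need g' = 5⊕4 = 1. Options: 9−1→G=4, 9−3→G=2, 9−4→G=3, 9−6→G=1, 9−7→G=0. Hits: 1.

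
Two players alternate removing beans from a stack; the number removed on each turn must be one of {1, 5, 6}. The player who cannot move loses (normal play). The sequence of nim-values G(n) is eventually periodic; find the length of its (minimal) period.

n :  0  1  2  3  4  5  6  7  8  9 10 11 12 13 14 15 16 17 18 19 20 21 22 23
G :  0  1  0  1  0  1  2  3  2  3  2  0  1  0  1  0  1  2  3  2  3  2  0  1
G(n+11) = G(n) holds for n = 0,…,5 (a full window of length max(S) = 6), so the sequence is purely periodic with period 11.

11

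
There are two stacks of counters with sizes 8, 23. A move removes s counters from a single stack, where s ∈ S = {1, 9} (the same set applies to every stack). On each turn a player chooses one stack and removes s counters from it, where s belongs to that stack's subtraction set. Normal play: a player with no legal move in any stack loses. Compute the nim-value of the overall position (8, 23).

All stacks use S = {1, 9}:
n :  0  1  2  3  4  5  6  7  8  9 10 11 12 13 14 15 16 17 18 19 20 21 22 23
G :  0  1  0  1  0  1  0  1  0  1  0  1  0  1  0  1  0  1  0  1  0  1  0  1
Stack A: G(8) = 0.
Stack B: G(23) = 1.
Combined Grundy value = 0 ⊕ 1 = 1.

1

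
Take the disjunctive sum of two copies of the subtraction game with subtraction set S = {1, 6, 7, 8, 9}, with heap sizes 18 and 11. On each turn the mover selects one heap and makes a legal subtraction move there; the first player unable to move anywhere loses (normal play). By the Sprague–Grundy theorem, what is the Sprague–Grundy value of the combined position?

All heaps use S = {1, 6, 7, 8, 9}:
G(0) = 0
G(1) = mex{0} = 1
G(2) = mex{1} = 0
G(3) = mex{0} = 1
G(4) = mex{1} = 0
G(5) = mex{0} = 1
G(6) = mex{1,0} = 2
G(7) = mex{2,1,0} = 3
G(8) = mex{3,0,1,0} = 2
G(9) = mex{2,1,0,1,0} = 3
G(10) = mex{3,0,1,0,1} = 2
G(11) = mex{2,1,0,1,0} = 3
G(12) = mex{3,2,1,0,1} = 4
G(13) = mex{4,3,2,1,0} = 5
G(14) = mex{5,2,3,2,1} = 0
G(15) = mex{0,3,2,3,2} = 1
G(16) = mex{1,2,3,2,3} = 0
G(17) = mex{0,3,2,3,2} = 1
G(18) = mex{1,4,3,2,3} = 0
Heap A: G(18) = 0.
Heap B: G(11) = 3.
Combined Grundy value = 0 ⊕ 3 = 3.

3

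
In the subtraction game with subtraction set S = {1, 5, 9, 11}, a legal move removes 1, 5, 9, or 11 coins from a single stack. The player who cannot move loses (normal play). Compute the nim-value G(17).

G(0) = 0
G(1) = mex{0} = 1
G(2) = mex{1} = 0
G(3) = mex{0} = 1
G(4) = mex{1} = 0
G(5) = mex{0,0} = 1
G(6) = mex{1,1} = 0
G(7) = mex{0,0} = 1
G(8) = mex{1,1} = 0
G(9) = mex{0,0,0} = 1
G(10) = mex{1,1,1} = 0
G(11) = mex{0,0,0,0} = 1
G(12) = mex{1,1,1,1} = 0
G(13) = mex{0,0,0,0} = 1
G(14) = mex{1,1,1,1} = 0
G(15) = mex{0,0,0,0} = 1
G(16) = mex{1,1,1,1} = 0
G(17) = mex{0,0,0,0} = 1

1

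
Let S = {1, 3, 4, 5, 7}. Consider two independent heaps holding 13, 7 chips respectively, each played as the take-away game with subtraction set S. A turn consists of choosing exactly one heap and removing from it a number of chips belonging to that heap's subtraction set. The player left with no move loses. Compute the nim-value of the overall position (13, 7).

0

All heaps use S = {1, 3, 4, 5, 7}:
n :  0  1  2  3  4  5  6  7  8  9 10 11 12 13
G :  0  1  0  1  2  3  2  3  0  1  0  1  2  3
Heap A: G(13) = 3.
Heap B: G(7) = 3.
Combined Grundy value = 3 ⊕ 3 = 0.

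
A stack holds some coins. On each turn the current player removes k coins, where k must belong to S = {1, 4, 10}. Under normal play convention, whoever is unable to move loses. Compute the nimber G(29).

0

n :  0  1  2  3  4  5  6  7  8  9 10 11 12 13 14 15 16 17 18 19 20 21 22 23 24 25 26 27 28 29
G :  0  1  0  1  2  0  1  0  1  2  3  2  3  0  1  3  0  1  0  1  2  0  1  2  0  1  2  0  1  0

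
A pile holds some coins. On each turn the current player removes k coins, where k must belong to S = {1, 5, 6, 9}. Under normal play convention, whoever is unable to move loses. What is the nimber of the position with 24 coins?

G(0) = 0
G(1) = mex{0} = 1
G(2) = mex{1} = 0
G(3) = mex{0} = 1
G(4) = mex{1} = 0
G(5) = mex{0,0} = 1
G(6) = mex{1,1,0} = 2
G(7) = mex{2,0,1} = 3
G(8) = mex{3,1,0} = 2
G(9) = mex{2,0,1,0} = 3
G(10) = mex{3,1,0,1} = 2
G(11) = mex{2,2,1,0} = 3
G(12) = mex{3,3,2,1} = 0
G(13) = mex{0,2,3,0} = 1
G(14) = mex{1,3,2,1} = 0
G(15) = mex{0,2,3,2} = 1
G(16) = mex{1,3,2,3} = 0
G(17) = mex{0,0,3,2} = 1
G(18) = mex{1,1,0,3} = 2
G(19) = mex{2,0,1,2} = 3
G(20) = mex{3,1,0,3} = 2
G(21) = mex{2,0,1,0} = 3
G(22) = mex{3,1,0,1} = 2
G(23) = mex{2,2,1,0} = 3
G(24) = mex{3,3,2,1} = 0

0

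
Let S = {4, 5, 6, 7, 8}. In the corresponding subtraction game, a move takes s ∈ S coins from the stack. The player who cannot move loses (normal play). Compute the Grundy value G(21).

2

G(0) = 0
G(1) = mex{} = 0
G(2) = mex{} = 0
G(3) = mex{} = 0
G(4) = mex{0} = 1
G(5) = mex{0,0} = 1
G(6) = mex{0,0,0} = 1
G(7) = mex{0,0,0,0} = 1
G(8) = mex{1,0,0,0,0} = 2
G(9) = mex{1,1,0,0,0} = 2
G(10) = mex{1,1,1,0,0} = 2
G(11) = mex{1,1,1,1,0} = 2
G(12) = mex{2,1,1,1,1} = 0
G(13) = mex{2,2,1,1,1} = 0
G(14) = mex{2,2,2,1,1} = 0
G(15) = mex{2,2,2,2,1} = 0
G(16) = mex{0,2,2,2,2} = 1
G(17) = mex{0,0,2,2,2} = 1
G(18) = mex{0,0,0,2,2} = 1
G(19) = mex{0,0,0,0,2} = 1
G(20) = mex{1,0,0,0,0} = 2
G(21) = mex{1,1,0,0,0} = 2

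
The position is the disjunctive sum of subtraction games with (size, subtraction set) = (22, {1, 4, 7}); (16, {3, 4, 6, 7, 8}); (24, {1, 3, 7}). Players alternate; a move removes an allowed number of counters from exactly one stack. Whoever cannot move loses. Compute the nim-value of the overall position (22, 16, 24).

Stack A, S = {1, 4, 7}:
n :  0  1  2  3  4  5  6  7  8  9 10 11 12 13 14 15 16 17 18 19 20 21 22
G :  0  1  0  1  2  0  1  2  0  1  0  1  2  0  1  2  0  1  0  1  2  0  1
G_A(22) = 1.
Stack B, S = {3, 4, 6, 7, 8}:
G(0) = 0
G(1) = mex{} = 0
G(2) = mex{} = 0
G(3) = mex{0} = 1
G(4) = mex{0,0} = 1
G(5) = mex{0,0} = 1
G(6) = mex{1,0,0} = 2
G(7) = mex{1,1,0,0} = 2
G(8) = mex{1,1,0,0,0} = 2
G(9) = mex{2,1,1,0,0} = 3
G(10) = mex{2,2,1,1,0} = 3
G(11) = mex{2,2,1,1,1} = 0
G(12) = mex{3,2,2,1,1} = 0
G(13) = mex{3,3,2,2,1} = 0
G(14) = mex{0,3,2,2,2} = 1
G(15) = mex{0,0,3,2,2} = 1
G(16) = mex{0,0,3,3,2} = 1
G_B(16) = 1.
Stack C, S = {1, 3, 7}:
G(0) = 0
G(1) = mex{0} = 1
G(2) = mex{1} = 0
G(3) = mex{0,0} = 1
G(4) = mex{1,1} = 0
G(5) = mex{0,0} = 1
G(6) = mex{1,1} = 0
G(7) = mex{0,0,0} = 1
G(8) = mex{1,1,1} = 0
G(9) = mex{0,0,0} = 1
G(10) = mex{1,1,1} = 0
G(11) = mex{0,0,0} = 1
G(12) = mex{1,1,1} = 0
G(13) = mex{0,0,0} = 1
G(14) = mex{1,1,1} = 0
G(15) = mex{0,0,0} = 1
G(16) = mex{1,1,1} = 0
G(17) = mex{0,0,0} = 1
G(18) = mex{1,1,1} = 0
G(19) = mex{0,0,0} = 1
G(20) = mex{1,1,1} = 0
G(21) = mex{0,0,0} = 1
G(22) = mex{1,1,1} = 0
G(23) = mex{0,0,0} = 1
G(24) = mex{1,1,1} = 0
G_C(24) = 0.
Combined Grundy value = 1 ⊕ 1 ⊕ 0 = 0.

0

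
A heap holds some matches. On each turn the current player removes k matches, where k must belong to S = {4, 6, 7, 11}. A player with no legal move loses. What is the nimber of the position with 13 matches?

3

n :  0  1  2  3  4  5  6  7  8  9 10 11 12 13
G :  0  0  0  0  1  1  1  1  2  2  2  2  3  3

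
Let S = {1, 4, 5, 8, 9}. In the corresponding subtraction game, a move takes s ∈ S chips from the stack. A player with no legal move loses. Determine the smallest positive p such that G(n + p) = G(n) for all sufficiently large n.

12

G(0) = 0
G(1) = mex{0} = 1
G(2) = mex{1} = 0
G(3) = mex{0} = 1
G(4) = mex{1,0} = 2
G(5) = mex{2,1,0} = 3
G(6) = mex{3,0,1} = 2
G(7) = mex{2,1,0} = 3
G(8) = mex{3,2,1,0} = 4
G(9) = mex{4,3,2,1,0} = 5
G(10) = mex{5,2,3,0,1} = 4
G(11) = mex{4,3,2,1,0} = 5
G(12) = mex{5,4,3,2,1} = 0
G(13) = mex{0,5,4,3,2} = 1
G(14) = mex{1,4,5,2,3} = 0
G(15) = mex{0,5,4,3,2} = 1
G(16) = mex{1,0,5,4,3} = 2
G(17) = mex{2,1,0,5,4} = 3
G(18) = mex{3,0,1,4,5} = 2
G(19) = mex{2,1,0,5,4} = 3
G(20) = mex{3,2,1,0,5} = 4
G(21) = mex{4,3,2,1,0} = 5
G(22) = mex{5,2,3,0,1} = 4
G(23) = mex{4,3,2,1,0} = 5
G(24) = mex{5,4,3,2,1} = 0
G(25) = mex{0,5,4,3,2} = 1
G(n+12) = G(n) holds for n = 0,…,8 (a full window of length max(S) = 9), so the sequence is purely periodic with period 12.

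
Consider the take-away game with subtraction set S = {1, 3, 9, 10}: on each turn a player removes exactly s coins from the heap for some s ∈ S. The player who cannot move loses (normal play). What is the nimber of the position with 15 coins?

n :  0  1  2  3  4  5  6  7  8  9 10 11 12 13 14 15
G :  0  1  0  1  0  1  0  1  0  1  2  3  2  3  2  3

3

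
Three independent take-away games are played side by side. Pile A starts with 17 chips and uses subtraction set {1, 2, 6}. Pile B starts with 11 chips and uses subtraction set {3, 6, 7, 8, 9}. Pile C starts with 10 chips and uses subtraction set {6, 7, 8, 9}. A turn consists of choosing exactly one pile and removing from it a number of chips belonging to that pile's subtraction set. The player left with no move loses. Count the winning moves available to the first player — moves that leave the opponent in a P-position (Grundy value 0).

4

Pile A, S = {1, 2, 6}:
G(0) = 0
G(1) = mex{0} = 1
G(2) = mex{1,0} = 2
G(3) = mex{2,1} = 0
G(4) = mex{0,2} = 1
G(5) = mex{1,0} = 2
G(6) = mex{2,1,0} = 3
G(7) = mex{3,2,1} = 0
G(8) = mex{0,3,2} = 1
G(9) = mex{1,0,0} = 2
G(10) = mex{2,1,1} = 0
G(11) = mex{0,2,2} = 1
G(12) = mex{1,0,3} = 2
G(13) = mex{2,1,0} = 3
G(14) = mex{3,2,1} = 0
G(15) = mex{0,3,2} = 1
G(16) = mex{1,0,0} = 2
G(17) = mex{2,1,1} = 0
G_A(17) = 0.
Pile B, S = {3, 6, 7, 8, 9}:
G(0) = 0
G(1) = mex{} = 0
G(2) = mex{} = 0
G(3) = mex{0} = 1
G(4) = mex{0} = 1
G(5) = mex{0} = 1
G(6) = mex{1,0} = 2
G(7) = mex{1,0,0} = 2
G(8) = mex{1,0,0,0} = 2
G(9) = mex{2,1,0,0,0} = 3
G(10) = mex{2,1,1,0,0} = 3
G(11) = mex{2,1,1,1,0} = 3
G_B(11) = 3.
Pile C, S = {6, 7, 8, 9}:
G(0) = 0
G(1) = mex{} = 0
G(2) = mex{} = 0
G(3) = mex{} = 0
G(4) = mex{} = 0
G(5) = mex{} = 0
G(6) = mex{0} = 1
G(7) = mex{0,0} = 1
G(8) = mex{0,0,0} = 1
G(9) = mex{0,0,0,0} = 1
G(10) = mex{0,0,0,0} = 1
G_C(10) = 1.
Combined Grundy value = 0 ⊕ 3 ⊕ 1 = 2.
A winning move leaves total XOR = 0, i.e. changes one component's Grundy value g to g ⊕ X where X is the current total.
Pile A: need g' = 0⊕2 = 2. Options: 17−1→G=2, 17−2→G=1, 17−6→G=1. Hits: 1.
Pile B: need g' = 3⊕2 = 1. Options: 11−3→G=2, 11−6→G=1, 11−7→G=1, 11−8→G=1, 11−9→G=0. Hits: 3.
Pile C: need g' = 1⊕2 = 3. Options: 10−6→G=0, 10−7→G=0, 10−8→G=0, 10−9→G=0. Hits: 0.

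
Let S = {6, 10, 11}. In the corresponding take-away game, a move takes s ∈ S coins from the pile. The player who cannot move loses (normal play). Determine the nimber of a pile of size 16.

n :  0  1  2  3  4  5  6  7  8  9 10 11 12 13 14 15 16
G :  0  0  0  0  0  0  1  1  1  1  1  1  2  2  2  2  2

2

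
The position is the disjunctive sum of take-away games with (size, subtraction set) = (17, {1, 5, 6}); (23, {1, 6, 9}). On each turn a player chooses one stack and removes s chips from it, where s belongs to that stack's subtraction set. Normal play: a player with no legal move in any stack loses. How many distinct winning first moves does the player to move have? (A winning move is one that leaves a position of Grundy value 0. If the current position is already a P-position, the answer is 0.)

2

Stack A, S = {1, 5, 6}:
n :  0  1  2  3  4  5  6  7  8  9 10 11 12 13 14 15 16 17
G :  0  1  0  1  0  1  2  3  2  3  2  0  1  0  1  0  1  2
G_A(17) = 2.
Stack B, S = {1, 6, 9}:
n :  0  1  2  3  4  5  6  7  8  9 10 11 12 13 14 15 16 17 18 19 20 21 22 23
G :  0  1  0  1  0  1  2  0  1  2  3  2  0  1  0  1  2  0  1  0  1  2  0  1
G_B(23) = 1.
Combined Grundy value = 2 ⊕ 1 = 3.
A winning move leaves total XOR = 0, i.e. changes one component's Grundy value g to g ⊕ X where X is the current total.
Stack A: need g' = 2⊕3 = 1. Options: 17−1→G=1, 17−5→G=1, 17−6→G=0. Hits: 2.
Stack B: need g' = 1⊕3 = 2. Options: 23−1→G=0, 23−6→G=0, 23−9→G=0. Hits: 0.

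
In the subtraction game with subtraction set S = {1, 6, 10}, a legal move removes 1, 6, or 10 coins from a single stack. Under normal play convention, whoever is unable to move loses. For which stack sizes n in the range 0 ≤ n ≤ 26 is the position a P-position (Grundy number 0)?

G(0) = 0
G(1) = mex{0} = 1
G(2) = mex{1} = 0
G(3) = mex{0} = 1
G(4) = mex{1} = 0
G(5) = mex{0} = 1
G(6) = mex{1,0} = 2
G(7) = mex{2,1} = 0
G(8) = mex{0,0} = 1
G(9) = mex{1,1} = 0
G(10) = mex{0,0,0} = 1
G(11) = mex{1,1,1} = 0
G(12) = mex{0,2,0} = 1
G(13) = mex{1,0,1} = 2
G(14) = mex{2,1,0} = 3
G(15) = mex{3,0,1} = 2
G(16) = mex{2,1,2} = 0
G(17) = mex{0,0,0} = 1
G(18) = mex{1,1,1} = 0
G(19) = mex{0,2,0} = 1
G(20) = mex{1,3,1} = 0
G(21) = mex{0,2,0} = 1
G(22) = mex{1,0,1} = 2
G(23) = mex{2,1,2} = 0
G(24) = mex{0,0,3} = 1
G(25) = mex{1,1,2} = 0
G(26) = mex{0,0,0} = 1
P-positions are exactly the n with G(n) = 0.

0, 2, 4, 7, 9, 11, 16, 18, 20, 23, 25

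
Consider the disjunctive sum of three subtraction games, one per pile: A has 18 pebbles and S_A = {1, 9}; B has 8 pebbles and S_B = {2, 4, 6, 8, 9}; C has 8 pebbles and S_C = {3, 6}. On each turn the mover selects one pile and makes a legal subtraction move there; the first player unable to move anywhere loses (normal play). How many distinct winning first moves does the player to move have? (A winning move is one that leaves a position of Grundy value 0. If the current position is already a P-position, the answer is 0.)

1

Pile A, S = {1, 9}:
G(0) = 0
G(1) = mex{0} = 1
G(2) = mex{1} = 0
G(3) = mex{0} = 1
G(4) = mex{1} = 0
G(5) = mex{0} = 1
G(6) = mex{1} = 0
G(7) = mex{0} = 1
G(8) = mex{1} = 0
G(9) = mex{0,0} = 1
G(10) = mex{1,1} = 0
G(11) = mex{0,0} = 1
G(12) = mex{1,1} = 0
G(13) = mex{0,0} = 1
G(14) = mex{1,1} = 0
G(15) = mex{0,0} = 1
G(16) = mex{1,1} = 0
G(17) = mex{0,0} = 1
G(18) = mex{1,1} = 0
G_A(18) = 0.
Pile B, S = {2, 4, 6, 8, 9}:
G(0) = 0
G(1) = mex{} = 0
G(2) = mex{0} = 1
G(3) = mex{0} = 1
G(4) = mex{1,0} = 2
G(5) = mex{1,0} = 2
G(6) = mex{2,1,0} = 3
G(7) = mex{2,1,0} = 3
G(8) = mex{3,2,1,0} = 4
G_B(8) = 4.
Pile C, S = {3, 6}:
G(0) = 0
G(1) = mex{} = 0
G(2) = mex{} = 0
G(3) = mex{0} = 1
G(4) = mex{0} = 1
G(5) = mex{0} = 1
G(6) = mex{1,0} = 2
G(7) = mex{1,0} = 2
G(8) = mex{1,0} = 2
G_C(8) = 2.
Combined Grundy value = 0 ⊕ 4 ⊕ 2 = 6.
A winning move leaves total XOR = 0, i.e. changes one component's Grundy value g to g ⊕ X where X is the current total.
Pile A: need g' = 0⊕6 = 6. Options: 18−1→G=1, 18−9→G=1. Hits: 0.
Pile B: need g' = 4⊕6 = 2. Options: 8−2→G=3, 8−4→G=2, 8−6→G=1, 8−8→G=0. Hits: 1.
Pile C: need g' = 2⊕6 = 4. Options: 8−3→G=1, 8−6→G=0. Hits: 0.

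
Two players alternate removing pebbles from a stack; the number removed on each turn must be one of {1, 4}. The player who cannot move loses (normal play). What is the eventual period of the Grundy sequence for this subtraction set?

n :  0  1  2  3  4  5  6  7  8  9 10 11 12 13 14
G :  0  1  0  1  2  0  1  0  1  2  0  1  0  1  2
G(n+5) = G(n) holds for n = 0,…,3 (a full window of length max(S) = 4), so the sequence is purely periodic with period 5.

5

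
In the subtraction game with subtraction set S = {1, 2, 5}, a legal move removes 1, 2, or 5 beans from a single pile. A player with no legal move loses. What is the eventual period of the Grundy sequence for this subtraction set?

3

n :  0  1  2  3  4  5  6  7  8  9 10 11 12 13 14
G :  0  1  2  0  1  2  0  1  2  0  1  2  0  1  2
G(n+3) = G(n) holds for n = 0,…,4 (a full window of length max(S) = 5), so the sequence is purely periodic with period 3.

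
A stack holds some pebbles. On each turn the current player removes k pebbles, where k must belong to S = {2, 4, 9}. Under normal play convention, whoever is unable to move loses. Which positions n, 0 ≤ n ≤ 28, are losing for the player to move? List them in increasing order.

0, 1, 6, 7, 12, 13, 18, 19, 24, 25

G(0) = 0
G(1) = mex{} = 0
G(2) = mex{0} = 1
G(3) = mex{0} = 1
G(4) = mex{1,0} = 2
G(5) = mex{1,0} = 2
G(6) = mex{2,1} = 0
G(7) = mex{2,1} = 0
G(8) = mex{0,2} = 1
G(9) = mex{0,2,0} = 1
G(10) = mex{1,0,0} = 2
G(11) = mex{1,0,1} = 2
G(12) = mex{2,1,1} = 0
G(13) = mex{2,1,2} = 0
G(14) = mex{0,2,2} = 1
G(15) = mex{0,2,0} = 1
G(16) = mex{1,0,0} = 2
G(17) = mex{1,0,1} = 2
G(18) = mex{2,1,1} = 0
G(19) = mex{2,1,2} = 0
G(20) = mex{0,2,2} = 1
G(21) = mex{0,2,0} = 1
G(22) = mex{1,0,0} = 2
G(23) = mex{1,0,1} = 2
G(24) = mex{2,1,1} = 0
G(25) = mex{2,1,2} = 0
G(26) = mex{0,2,2} = 1
G(27) = mex{0,2,0} = 1
G(28) = mex{1,0,0} = 2
P-positions are exactly the n with G(n) = 0.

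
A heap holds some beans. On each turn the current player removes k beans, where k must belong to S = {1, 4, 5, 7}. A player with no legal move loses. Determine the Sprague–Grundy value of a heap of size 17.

n :  0  1  2  3  4  5  6  7  8  9 10 11 12 13 14 15 16 17
G :  0  1  0  1  2  3  2  3  0  1  0  1  2  3  2  3  0  1

1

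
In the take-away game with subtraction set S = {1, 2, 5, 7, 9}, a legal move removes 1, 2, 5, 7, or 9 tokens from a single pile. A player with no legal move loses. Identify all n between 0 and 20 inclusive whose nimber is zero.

0, 3, 6, 14, 17, 20

G(0) = 0
G(1) = mex{0} = 1
G(2) = mex{1,0} = 2
G(3) = mex{2,1} = 0
G(4) = mex{0,2} = 1
G(5) = mex{1,0,0} = 2
G(6) = mex{2,1,1} = 0
G(7) = mex{0,2,2,0} = 1
G(8) = mex{1,0,0,1} = 2
G(9) = mex{2,1,1,2,0} = 3
G(10) = mex{3,2,2,0,1} = 4
G(11) = mex{4,3,0,1,2} = 5
G(12) = mex{5,4,1,2,0} = 3
G(13) = mex{3,5,2,0,1} = 4
G(14) = mex{4,3,3,1,2} = 0
G(15) = mex{0,4,4,2,0} = 1
G(16) = mex{1,0,5,3,1} = 2
G(17) = mex{2,1,3,4,2} = 0
G(18) = mex{0,2,4,5,3} = 1
G(19) = mex{1,0,0,3,4} = 2
G(20) = mex{2,1,1,4,5} = 0
P-positions are exactly the n with G(n) = 0.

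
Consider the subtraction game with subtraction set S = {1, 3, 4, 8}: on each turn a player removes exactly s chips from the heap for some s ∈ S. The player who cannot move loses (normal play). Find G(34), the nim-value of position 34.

2

G(0) = 0
G(1) = mex{0} = 1
G(2) = mex{1} = 0
G(3) = mex{0,0} = 1
G(4) = mex{1,1,0} = 2
G(5) = mex{2,0,1} = 3
G(6) = mex{3,1,0} = 2
G(7) = mex{2,2,1} = 0
G(8) = mex{0,3,2,0} = 1
G(9) = mex{1,2,3,1} = 0
G(10) = mex{0,0,2,0} = 1
G(11) = mex{1,1,0,1} = 2
G(12) = mex{2,0,1,2} = 3
G(13) = mex{3,1,0,3} = 2
G(14) = mex{2,2,1,2} = 0
G(15) = mex{0,3,2,0} = 1
G(16) = mex{1,2,3,1} = 0
G(17) = mex{0,0,2,0} = 1
G(18) = mex{1,1,0,1} = 2
G(19) = mex{2,0,1,2} = 3
G(20) = mex{3,1,0,3} = 2
G(21) = mex{2,2,1,2} = 0
G(22) = mex{0,3,2,0} = 1
G(23) = mex{1,2,3,1} = 0
G(24) = mex{0,0,2,0} = 1
G(25) = mex{1,1,0,1} = 2
G(26) = mex{2,0,1,2} = 3
G(27) = mex{3,1,0,3} = 2
G(28) = mex{2,2,1,2} = 0
G(29) = mex{0,3,2,0} = 1
G(30) = mex{1,2,3,1} = 0
G(31) = mex{0,0,2,0} = 1
G(32) = mex{1,1,0,1} = 2
G(33) = mex{2,0,1,2} = 3
G(34) = mex{3,1,0,3} = 2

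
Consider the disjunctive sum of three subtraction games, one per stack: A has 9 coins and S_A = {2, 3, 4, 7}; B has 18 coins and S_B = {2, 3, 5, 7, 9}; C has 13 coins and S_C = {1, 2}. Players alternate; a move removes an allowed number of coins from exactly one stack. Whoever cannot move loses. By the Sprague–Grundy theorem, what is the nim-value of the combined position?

Stack A, S = {2, 3, 4, 7}:
G(0) = 0
G(1) = mex{} = 0
G(2) = mex{0} = 1
G(3) = mex{0,0} = 1
G(4) = mex{1,0,0} = 2
G(5) = mex{1,1,0} = 2
G(6) = mex{2,1,1} = 0
G(7) = mex{2,2,1,0} = 3
G(8) = mex{0,2,2,0} = 1
G(9) = mex{3,0,2,1} = 4
G_A(9) = 4.
Stack B, S = {2, 3, 5, 7, 9}:
n :  0  1  2  3  4  5  6  7  8  9 10 11 12 13 14 15 16 17 18
G :  0  0  1  1  2  2  3  3  4  4  5  0  0  1  1  2  2  3  3
G_B(18) = 3.
Stack C, S = {1, 2}:
G(0) = 0
G(1) = mex{0} = 1
G(2) = mex{1,0} = 2
G(3) = mex{2,1} = 0
G(4) = mex{0,2} = 1
G(5) = mex{1,0} = 2
G(6) = mex{2,1} = 0
G(7) = mex{0,2} = 1
G(8) = mex{1,0} = 2
G(9) = mex{2,1} = 0
G(10) = mex{0,2} = 1
G(11) = mex{1,0} = 2
G(12) = mex{2,1} = 0
G(13) = mex{0,2} = 1
G_C(13) = 1.
Combined Grundy value = 4 ⊕ 3 ⊕ 1 = 6.

6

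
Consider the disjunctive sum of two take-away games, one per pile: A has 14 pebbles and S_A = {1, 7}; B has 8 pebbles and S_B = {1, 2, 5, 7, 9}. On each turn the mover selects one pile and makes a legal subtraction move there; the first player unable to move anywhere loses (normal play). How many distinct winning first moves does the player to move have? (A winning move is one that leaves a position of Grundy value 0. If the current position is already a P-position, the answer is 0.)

Pile A, S = {1, 7}:
n :  0  1  2  3  4  5  6  7  8  9 10 11 12 13 14
G :  0  1  0  1  0  1  0  1  0  1  0  1  0  1  0
G_A(14) = 0.
Pile B, S = {1, 2, 5, 7, 9}:
G(0) = 0
G(1) = mex{0} = 1
G(2) = mex{1,0} = 2
G(3) = mex{2,1} = 0
G(4) = mex{0,2} = 1
G(5) = mex{1,0,0} = 2
G(6) = mex{2,1,1} = 0
G(7) = mex{0,2,2,0} = 1
G(8) = mex{1,0,0,1} = 2
G_B(8) = 2.
Combined Grundy value = 0 ⊕ 2 = 2.
A winning move leaves total XOR = 0, i.e. changes one component's Grundy value g to g ⊕ X where X is the current total.
Pile A: need g' = 0⊕2 = 2. Options: 14−1→G=1, 14−7→G=1. Hits: 0.
Pile B: need g' = 2⊕2 = 0. Options: 8−1→G=1, 8−2→G=0, 8−5→G=0, 8−7→G=1. Hits: 2.

2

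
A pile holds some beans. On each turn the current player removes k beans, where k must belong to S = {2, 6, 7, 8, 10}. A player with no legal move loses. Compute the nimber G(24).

2

n :  0  1  2  3  4  5  6  7  8  9 10 11 12 13 14 15 16 17 18 19 20 21 22 23 24
G :  0  0  1  1  0  0  1  1  2  2  3  3  2  2  3  3  0  0  1  1  0  0  1  1  2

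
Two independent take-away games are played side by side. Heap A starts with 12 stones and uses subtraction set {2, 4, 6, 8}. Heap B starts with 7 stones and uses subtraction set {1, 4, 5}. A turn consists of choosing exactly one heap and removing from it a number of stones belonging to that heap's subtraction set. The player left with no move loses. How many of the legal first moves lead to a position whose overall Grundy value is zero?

2

Heap A, S = {2, 4, 6, 8}:
G(0) = 0
G(1) = mex{} = 0
G(2) = mex{0} = 1
G(3) = mex{0} = 1
G(4) = mex{1,0} = 2
G(5) = mex{1,0} = 2
G(6) = mex{2,1,0} = 3
G(7) = mex{2,1,0} = 3
G(8) = mex{3,2,1,0} = 4
G(9) = mex{3,2,1,0} = 4
G(10) = mex{4,3,2,1} = 0
G(11) = mex{4,3,2,1} = 0
G(12) = mex{0,4,3,2} = 1
G_A(12) = 1.
Heap B, S = {1, 4, 5}:
n : 0 1 2 3 4 5 6 7
G : 0 1 0 1 2 3 2 3
G_B(7) = 3.
Combined Grundy value = 1 ⊕ 3 = 2.
A winning move leaves total XOR = 0, i.e. changes one component's Grundy value g to g ⊕ X where X is the current total.
Heap A: need g' = 1⊕2 = 3. Options: 12−2→G=0, 12−4→G=4, 12−6→G=3, 12−8→G=2. Hits: 1.
Heap B: need g' = 3⊕2 = 1. Options: 7−1→G=2, 7−4→G=1, 7−5→G=0. Hits: 1.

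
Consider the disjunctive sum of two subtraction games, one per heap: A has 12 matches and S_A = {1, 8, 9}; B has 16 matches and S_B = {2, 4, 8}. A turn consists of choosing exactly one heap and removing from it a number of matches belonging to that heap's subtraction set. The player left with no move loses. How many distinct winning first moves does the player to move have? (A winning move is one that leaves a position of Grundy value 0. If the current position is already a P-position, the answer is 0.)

Heap A, S = {1, 8, 9}:
n :  0  1  2  3  4  5  6  7  8  9 10 11 12
G :  0  1  0  1  0  1  0  1  2  3  2  3  2
G_A(12) = 2.
Heap B, S = {2, 4, 8}:
G(0) = 0
G(1) = mex{} = 0
G(2) = mex{0} = 1
G(3) = mex{0} = 1
G(4) = mex{1,0} = 2
G(5) = mex{1,0} = 2
G(6) = mex{2,1} = 0
G(7) = mex{2,1} = 0
G(8) = mex{0,2,0} = 1
G(9) = mex{0,2,0} = 1
G(10) = mex{1,0,1} = 2
G(11) = mex{1,0,1} = 2
G(12) = mex{2,1,2} = 0
G(13) = mex{2,1,2} = 0
G(14) = mex{0,2,0} = 1
G(15) = mex{0,2,0} = 1
G(16) = mex{1,0,1} = 2
G_B(16) = 2.
Combined Grundy value = 2 ⊕ 2 = 0.
A winning move leaves total XOR = 0, i.e. changes one component's Grundy value g to g ⊕ X where X is the current total.
Heap A: target g' = 2⊕0 = 2, but every legal move changes the Grundy value (mex property), so 0 moves.
Heap B: target g' = 2⊕0 = 2, but every legal move changes the Grundy value (mex property), so 0 moves.

0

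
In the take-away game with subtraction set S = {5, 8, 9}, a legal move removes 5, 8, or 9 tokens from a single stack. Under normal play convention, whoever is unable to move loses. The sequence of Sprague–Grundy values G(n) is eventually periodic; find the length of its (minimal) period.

n :  0  1  2  3  4  5  6  7  8  9 10 11 12 13 14 15 16 17 18 19 20 21 22 23 24 25 26 27 28 29
G :  0  0  0  0  0  1  1  1  1  1  2  2  2  2  0  0  0  0  0  1  1  1  1  1  2  2  2  2  0  0
G(n+14) = G(n) holds for n = 0,…,8 (a full window of length max(S) = 9), so the sequence is purely periodic with period 14.

14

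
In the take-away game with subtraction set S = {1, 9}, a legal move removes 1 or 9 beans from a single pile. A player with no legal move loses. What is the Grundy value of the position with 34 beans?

0

G(0) = 0
G(1) = mex{0} = 1
G(2) = mex{1} = 0
G(3) = mex{0} = 1
G(4) = mex{1} = 0
G(5) = mex{0} = 1
G(6) = mex{1} = 0
G(7) = mex{0} = 1
G(8) = mex{1} = 0
G(9) = mex{0,0} = 1
G(10) = mex{1,1} = 0
G(11) = mex{0,0} = 1
G(12) = mex{1,1} = 0
G(13) = mex{0,0} = 1
G(14) = mex{1,1} = 0
G(15) = mex{0,0} = 1
G(16) = mex{1,1} = 0
G(17) = mex{0,0} = 1
G(18) = mex{1,1} = 0
G(19) = mex{0,0} = 1
G(20) = mex{1,1} = 0
G(21) = mex{0,0} = 1
G(22) = mex{1,1} = 0
G(23) = mex{0,0} = 1
G(24) = mex{1,1} = 0
G(25) = mex{0,0} = 1
G(26) = mex{1,1} = 0
G(27) = mex{0,0} = 1
G(28) = mex{1,1} = 0
G(29) = mex{0,0} = 1
G(30) = mex{1,1} = 0
G(31) = mex{0,0} = 1
G(32) = mex{1,1} = 0
G(33) = mex{0,0} = 1
G(34) = mex{1,1} = 0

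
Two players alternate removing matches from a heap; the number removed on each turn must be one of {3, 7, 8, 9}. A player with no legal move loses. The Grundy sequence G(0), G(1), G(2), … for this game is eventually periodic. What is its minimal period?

16

G(0) = 0
G(1) = mex{} = 0
G(2) = mex{} = 0
G(3) = mex{0} = 1
G(4) = mex{0} = 1
G(5) = mex{0} = 1
G(6) = mex{1} = 0
G(7) = mex{1,0} = 2
G(8) = mex{1,0,0} = 2
G(9) = mex{0,0,0,0} = 1
G(10) = mex{2,1,0,0} = 3
G(11) = mex{2,1,1,0} = 3
G(12) = mex{1,1,1,1} = 0
G(13) = mex{3,0,1,1} = 2
G(14) = mex{3,2,0,1} = 4
G(15) = mex{0,2,2,0} = 1
G(16) = mex{2,1,2,2} = 0
G(17) = mex{4,3,1,2} = 0
G(18) = mex{1,3,3,1} = 0
G(19) = mex{0,0,3,3} = 1
G(20) = mex{0,2,0,3} = 1
G(21) = mex{0,4,2,0} = 1
G(22) = mex{1,1,4,2} = 0
G(23) = mex{1,0,1,4} = 2
G(24) = mex{1,0,0,1} = 2
G(25) = mex{0,0,0,0} = 1
G(26) = mex{2,1,0,0} = 3
G(27) = mex{2,1,1,0} = 3
G(28) = mex{1,1,1,1} = 0
G(29) = mex{3,0,1,1} = 2
G(30) = mex{3,2,0,1} = 4
G(31) = mex{0,2,2,0} = 1
G(32) = mex{2,1,2,2} = 0
G(33) = mex{4,3,1,2} = 0
G(n+16) = G(n) holds for n = 0,…,8 (a full window of length max(S) = 9), so the sequence is purely periodic with period 16.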